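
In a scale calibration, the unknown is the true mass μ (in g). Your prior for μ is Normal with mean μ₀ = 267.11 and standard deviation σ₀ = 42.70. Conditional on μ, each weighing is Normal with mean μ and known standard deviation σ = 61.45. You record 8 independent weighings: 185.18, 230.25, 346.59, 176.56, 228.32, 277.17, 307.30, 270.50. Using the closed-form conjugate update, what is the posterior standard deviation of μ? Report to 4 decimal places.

For Normal data with known variance σ², a Normal(μ₀, σ₀²) prior on μ is conjugate. Posterior precision = 1/σ₀² + n/σ²; posterior mean is the precision-weighted average of μ₀ and x̄.
σ₀² = 42.70² = 1823.29, σ² = 61.45² = 3776.1025; σ² + n·σ₀² = 3776.1025 + 8·1823.29 = 18362.4225.
Posterior precision = 1/σ₀² + n/σ² = 1/1823.29 + 8/3776.1025 = (σ² + n·σ₀²)/(σ₀²σ²) = 18362.4225/(1823.29·3776.1025); posterior variance σₙ² = σ₀²σ²/(σ² + n·σ₀²) = 1823.29·3776.1025/18362.4225 = 374.946711.
Posterior SD = √σₙ² = √(1823.29·3776.1025/18362.4225) = 19.3635.

19.3635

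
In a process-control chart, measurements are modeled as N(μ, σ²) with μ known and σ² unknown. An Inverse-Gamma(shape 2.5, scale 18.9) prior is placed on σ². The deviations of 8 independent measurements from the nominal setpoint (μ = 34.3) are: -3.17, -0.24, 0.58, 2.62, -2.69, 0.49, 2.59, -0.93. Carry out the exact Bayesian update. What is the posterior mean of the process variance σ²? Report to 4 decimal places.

6.3779

With known mean μ and an Inverse-Gamma(α, β) prior on σ², the Normal likelihood is conjugate: posterior is Inv-Gamma(α + n/2, β + Σ(xᵢ−μ)²/2).
Σ(xᵢ−μ)² = (-3.17)² + (-0.24)² + (0.58)² + (2.62)² + (-2.69)² + (0.49)² + (2.59)² + (-0.93)² = 32.3565.
Posterior: Inv-Gamma(2.5 + 8/2, 18.9 + 32.3565/2) = Inv-Gamma(6.50, 35.07825).
E[σ²|data] = β/(α−1) = 35.07825/5.50 = 6.3779.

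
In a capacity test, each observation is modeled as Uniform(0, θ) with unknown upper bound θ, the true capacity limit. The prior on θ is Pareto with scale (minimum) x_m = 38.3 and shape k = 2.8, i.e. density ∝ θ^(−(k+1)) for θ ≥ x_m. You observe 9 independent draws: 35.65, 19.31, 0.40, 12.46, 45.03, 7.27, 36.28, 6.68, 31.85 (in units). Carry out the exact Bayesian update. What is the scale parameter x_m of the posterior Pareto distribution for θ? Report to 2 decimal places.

45.03

A Pareto(scale x_m, shape k) prior on the upper bound θ of Uniform(0, θ) is conjugate: posterior is Pareto(max(x_m, max xᵢ), k + n).
Sample maximum = 45.03; prior scale x_m = 38.3 → posterior scale = max = 45.03.
Posterior shape = 2.8 + 9 = 11.8.
Posterior scale x_m = 45.03.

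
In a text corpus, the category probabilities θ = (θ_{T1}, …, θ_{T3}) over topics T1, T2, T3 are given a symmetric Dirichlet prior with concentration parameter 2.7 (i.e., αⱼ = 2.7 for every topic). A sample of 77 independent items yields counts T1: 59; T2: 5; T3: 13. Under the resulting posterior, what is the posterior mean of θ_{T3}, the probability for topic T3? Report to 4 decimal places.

0.1845

The Dirichlet prior is conjugate to the Multinomial likelihood: each posterior αⱼ = prior αⱼ + observed count nⱼ.
Posterior concentration: (61.7, 7.7, 15.7), total = 85.1.
E[θ_{T3}|data] = α_{T3}/Σα = 15.7/85.1 = 0.1845.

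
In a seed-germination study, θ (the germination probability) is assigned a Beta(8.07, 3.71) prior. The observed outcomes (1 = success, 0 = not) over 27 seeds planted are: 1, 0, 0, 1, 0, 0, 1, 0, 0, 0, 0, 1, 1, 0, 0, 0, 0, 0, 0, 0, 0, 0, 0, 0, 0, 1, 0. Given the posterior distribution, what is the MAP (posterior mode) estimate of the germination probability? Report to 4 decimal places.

0.3554

The Beta prior is conjugate to a Binomial/Bernoulli likelihood; the update adds successes to α and failures to β.
Posterior: Beta(α+k, β+n−k) = Beta(8.07+6, 3.71+21) = Beta(14.07, 24.71).
Mode of Beta(a,b) for a,b>1 is (a−1)/(a+b−2) = 13.07/36.78 = 0.3554.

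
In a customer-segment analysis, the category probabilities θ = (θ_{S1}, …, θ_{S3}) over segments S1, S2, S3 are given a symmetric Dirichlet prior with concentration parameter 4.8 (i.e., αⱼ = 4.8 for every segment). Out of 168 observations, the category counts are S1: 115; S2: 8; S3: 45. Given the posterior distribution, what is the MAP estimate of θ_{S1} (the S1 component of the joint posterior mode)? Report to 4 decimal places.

0.6622

The Dirichlet prior is conjugate to the Multinomial likelihood: each posterior αⱼ = prior αⱼ + observed count nⱼ.
Posterior concentration: (119.8, 12.8, 49.8), total = 182.4.
Joint mode component: (α_{S1}−1)/(Σα−K) = 118.8/179.4 = 0.6622.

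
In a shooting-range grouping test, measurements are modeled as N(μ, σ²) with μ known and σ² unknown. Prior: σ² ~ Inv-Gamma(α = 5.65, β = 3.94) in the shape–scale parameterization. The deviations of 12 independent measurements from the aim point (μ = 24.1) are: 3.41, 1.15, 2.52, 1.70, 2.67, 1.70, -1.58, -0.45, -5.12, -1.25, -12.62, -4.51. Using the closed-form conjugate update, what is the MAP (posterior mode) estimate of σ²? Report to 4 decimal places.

With known mean μ and an Inverse-Gamma(α, β) prior on σ², the Normal likelihood is conjugate: posterior is Inv-Gamma(α + n/2, β + Σ(xᵢ−μ)²/2).
Σ(xᵢ−μ)² = (3.41)² + (1.15)² + (2.52)² + (1.70)² + (2.67)² + (1.70)² + (-1.58)² + (-0.45)² + (-5.12)² + (-1.25)² + (-12.62)² + (-4.51)² = 242.2902.
Posterior: Inv-Gamma(5.65 + 12/2, 3.94 + 242.2902/2) = Inv-Gamma(11.65, 125.08510).
Mode = β/(α+1) = 125.08510/12.65 = 9.8882.

9.8882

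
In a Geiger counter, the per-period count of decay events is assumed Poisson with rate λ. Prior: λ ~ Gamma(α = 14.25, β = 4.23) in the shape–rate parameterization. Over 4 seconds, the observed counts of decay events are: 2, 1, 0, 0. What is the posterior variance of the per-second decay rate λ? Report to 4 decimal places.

With a Gamma(shape α, rate β) prior, the Poisson likelihood is conjugate: the posterior is Gamma(α + ΣXᵢ, β + n).
Sum of counts S = 3 over n = 4 seconds.
Posterior: Gamma(α+S, β+n) = Gamma(14.25+3, 4.23+4) = Gamma(17.25, 8.23).
Var = α/β² = 17.25/8.23² = 0.2547.

0.2547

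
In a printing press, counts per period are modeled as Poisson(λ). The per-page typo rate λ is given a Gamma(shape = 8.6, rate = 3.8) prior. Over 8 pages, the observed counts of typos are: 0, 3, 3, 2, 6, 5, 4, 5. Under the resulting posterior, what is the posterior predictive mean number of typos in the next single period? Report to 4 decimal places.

3.1017

With a Gamma(shape α, rate β) prior, the Poisson likelihood is conjugate: the posterior is Gamma(α + ΣXᵢ, β + n).
Sum of counts S = 28 over n = 8 pages.
Posterior: Gamma(α+S, β+n) = Gamma(8.6+28, 3.8+8) = Gamma(36.6, 11.8).
The predictive distribution for one future period is NegBinom with mean α/β = 3.1017.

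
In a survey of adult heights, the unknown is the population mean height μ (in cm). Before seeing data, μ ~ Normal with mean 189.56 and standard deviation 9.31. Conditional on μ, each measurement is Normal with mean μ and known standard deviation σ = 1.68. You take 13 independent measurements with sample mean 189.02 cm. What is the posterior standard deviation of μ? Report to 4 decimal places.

0.4654

For Normal data with known variance σ², a Normal(μ₀, σ₀²) prior on μ is conjugate. Posterior precision = 1/σ₀² + n/σ²; posterior mean is the precision-weighted average of μ₀ and x̄.
σ₀² = 9.31² = 86.6761, σ² = 1.68² = 2.8224; σ² + n·σ₀² = 2.8224 + 13·86.6761 = 1129.6117.
Posterior precision = 1/σ₀² + n/σ² = 1/86.6761 + 13/2.8224 = (σ² + n·σ₀²)/(σ₀²σ²) = 1129.6117/(86.6761·2.8224); posterior variance σₙ² = σ₀²σ²/(σ² + n·σ₀²) = 86.6761·2.8224/1129.6117 = 0.216565.
Posterior SD = √σₙ² = √(86.6761·2.8224/1129.6117) = 0.4654.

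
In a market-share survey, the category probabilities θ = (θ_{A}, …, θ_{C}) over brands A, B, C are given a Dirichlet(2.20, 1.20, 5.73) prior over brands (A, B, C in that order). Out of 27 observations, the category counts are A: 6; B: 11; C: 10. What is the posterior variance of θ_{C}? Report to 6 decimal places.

The Dirichlet prior is conjugate to the Multinomial likelihood: each posterior αⱼ = prior αⱼ + observed count nⱼ.
Posterior concentration: (8.20, 12.20, 15.73), total = 36.13.
Var[θ_j] = α_j(Σα−α_j)/((Σα)²(Σα+1)) = 15.73·20.40/(36.13²·37.13) = 0.006621.

0.006621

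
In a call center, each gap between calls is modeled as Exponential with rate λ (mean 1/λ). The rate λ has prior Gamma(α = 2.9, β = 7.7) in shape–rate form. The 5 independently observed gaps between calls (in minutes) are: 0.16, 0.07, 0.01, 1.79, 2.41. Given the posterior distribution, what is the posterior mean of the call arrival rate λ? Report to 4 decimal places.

With a Gamma(shape α, rate β) prior on the exponential rate λ, the posterior after n observations with total T = Σxᵢ is Gamma(α+n, β+T).
Sum of observations T = 4.44 minutes; n = 5.
Posterior: Gamma(2.9+5, 7.7+4.44) = Gamma(7.9, 12.14).
Posterior mean of λ = α/β = 7.9/12.14 = 0.6507.

0.6507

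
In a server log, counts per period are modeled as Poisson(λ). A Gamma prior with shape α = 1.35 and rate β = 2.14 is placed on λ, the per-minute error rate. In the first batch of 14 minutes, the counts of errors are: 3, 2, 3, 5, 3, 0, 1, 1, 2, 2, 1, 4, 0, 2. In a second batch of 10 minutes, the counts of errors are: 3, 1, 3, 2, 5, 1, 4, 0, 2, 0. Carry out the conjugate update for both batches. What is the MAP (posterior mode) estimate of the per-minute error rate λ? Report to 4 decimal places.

1.9262

With a Gamma(shape α, rate β) prior, the Poisson likelihood is conjugate: the posterior is Gamma(α + ΣXᵢ, β + n).
Batch 1: sum of counts S = 29 over n = 14 minutes.
After batch 1: Gamma(α+S, β+n) = Gamma(1.35+29, 2.14+14) = Gamma(30.35, 16.14).
Batch 2: sum of counts S = 21 over n = 10 minutes.
After batch 2: Gamma(α+S, β+n) = Gamma(30.35+21, 16.14+10) = Gamma(51.35, 26.14).
Mode of Gamma(α,β) for α≥1 is (α−1)/β = 50.35/26.14 = 1.9262.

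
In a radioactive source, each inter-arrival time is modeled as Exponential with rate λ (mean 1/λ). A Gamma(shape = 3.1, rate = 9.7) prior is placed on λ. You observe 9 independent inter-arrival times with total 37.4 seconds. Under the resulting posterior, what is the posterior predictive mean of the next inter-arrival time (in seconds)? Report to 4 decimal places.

4.2432

With a Gamma(shape α, rate β) prior on the exponential rate λ, the posterior after n observations with total T = Σxᵢ is Gamma(α+n, β+T).
Posterior: Gamma(3.1+9, 9.7+37.4) = Gamma(12.1, 47.1).
The predictive distribution for the next observation is Lomax; its mean is β/(α−1) = 47.1/11.1 = 4.2432.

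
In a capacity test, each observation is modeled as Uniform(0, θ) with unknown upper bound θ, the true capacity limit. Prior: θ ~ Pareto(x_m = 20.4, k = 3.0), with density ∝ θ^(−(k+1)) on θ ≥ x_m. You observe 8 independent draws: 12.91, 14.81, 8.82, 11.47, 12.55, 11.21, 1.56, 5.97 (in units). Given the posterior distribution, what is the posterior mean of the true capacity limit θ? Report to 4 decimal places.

A Pareto(scale x_m, shape k) prior on the upper bound θ of Uniform(0, θ) is conjugate: posterior is Pareto(max(x_m, max xᵢ), k + n).
Sample maximum = 14.81; prior scale x_m = 20.4 → posterior scale = max = 20.40.
Posterior shape = 3.0 + 8 = 11.0.
E[θ|data] = k·x_m/(k−1) = 11.0·20.40/10.0 = 22.4400.

22.4400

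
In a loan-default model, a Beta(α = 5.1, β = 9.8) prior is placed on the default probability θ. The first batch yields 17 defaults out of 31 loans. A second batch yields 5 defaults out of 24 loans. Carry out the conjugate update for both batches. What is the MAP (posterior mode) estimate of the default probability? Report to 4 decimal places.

0.3844

The Beta prior is conjugate to a Binomial/Bernoulli likelihood; the update adds successes to α and failures to β.
After batch 1: Beta(5.1+17, 9.8+14) = Beta(22.1, 23.8).
After batch 2: Beta(22.1+5, 23.8+19) = Beta(27.1, 42.8).
Mode of Beta(a,b) for a,b>1 is (a−1)/(a+b−2) = 26.1/67.9 = 0.3844.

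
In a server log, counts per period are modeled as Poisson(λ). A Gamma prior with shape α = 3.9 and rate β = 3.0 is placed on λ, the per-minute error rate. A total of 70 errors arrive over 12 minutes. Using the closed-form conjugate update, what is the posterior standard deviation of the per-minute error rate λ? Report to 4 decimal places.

With a Gamma(shape α, rate β) prior, the Poisson likelihood is conjugate: the posterior is Gamma(α + ΣXᵢ, β + n).
Posterior: Gamma(α+S, β+n) = Gamma(3.9+70, 3.0+12) = Gamma(73.9, 15.0).
SD = √α/β = √73.9/15.0 = 0.5731.

0.5731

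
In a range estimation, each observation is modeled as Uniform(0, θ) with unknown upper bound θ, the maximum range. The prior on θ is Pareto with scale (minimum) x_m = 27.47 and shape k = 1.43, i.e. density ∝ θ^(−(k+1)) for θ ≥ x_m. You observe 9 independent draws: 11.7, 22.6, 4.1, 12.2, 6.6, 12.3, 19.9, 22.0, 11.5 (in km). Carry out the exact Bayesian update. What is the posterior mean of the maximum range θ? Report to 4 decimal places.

30.3830

A Pareto(scale x_m, shape k) prior on the upper bound θ of Uniform(0, θ) is conjugate: posterior is Pareto(max(x_m, max xᵢ), k + n).
Sample maximum = 22.6; prior scale x_m = 27.47 → posterior scale = max = 27.47.
Posterior shape = 1.43 + 9 = 10.43.
E[θ|data] = k·x_m/(k−1) = 10.43·27.47/9.43 = 30.3830.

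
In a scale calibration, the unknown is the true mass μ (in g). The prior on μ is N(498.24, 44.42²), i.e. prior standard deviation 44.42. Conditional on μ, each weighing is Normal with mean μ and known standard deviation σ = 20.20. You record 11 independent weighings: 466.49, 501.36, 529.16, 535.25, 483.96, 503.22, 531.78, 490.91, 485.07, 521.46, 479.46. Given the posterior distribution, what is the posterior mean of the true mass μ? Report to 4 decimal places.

502.4767

For Normal data with known variance σ², a Normal(μ₀, σ₀²) prior on μ is conjugate. Posterior precision = 1/σ₀² + n/σ²; posterior mean is the precision-weighted average of μ₀ and x̄.
Σxᵢ = 466.49 + 501.36 + 529.16 + 535.25 + 483.96 + 503.22 + 531.78 + 490.91 + 485.07 + 521.46 + 479.46 = 5528.12, so n·x̄ = 5528.12.
σ₀² = 44.42² = 1973.1364, σ² = 20.20² = 408.04; σ² + n·σ₀² = 408.04 + 11·1973.1364 = 22112.5404.
Posterior mean = (μ₀/σ₀² + n·x̄/σ²)/(1/σ₀² + n/σ²) = (σ²·μ₀ + σ₀²·n·x̄)/(σ² + n·σ₀²) = (408.04·498.24 + 1973.1364·5528.12)/22112.5404 = 11111036.645168/22112.5404 = 502.4767.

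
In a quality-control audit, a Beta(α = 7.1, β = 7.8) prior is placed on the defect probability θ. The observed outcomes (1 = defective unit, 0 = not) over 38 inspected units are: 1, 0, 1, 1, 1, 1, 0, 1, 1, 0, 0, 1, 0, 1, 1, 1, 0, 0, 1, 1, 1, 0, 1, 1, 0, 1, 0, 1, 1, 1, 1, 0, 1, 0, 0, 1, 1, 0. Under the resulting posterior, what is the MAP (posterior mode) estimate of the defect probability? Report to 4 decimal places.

0.5914

The Beta prior is conjugate to a Binomial/Bernoulli likelihood; the update adds successes to α and failures to β.
Posterior: Beta(α+k, β+n−k) = Beta(7.1+24, 7.8+14) = Beta(31.1, 21.8).
Mode of Beta(a,b) for a,b>1 is (a−1)/(a+b−2) = 30.1/50.9 = 0.5914.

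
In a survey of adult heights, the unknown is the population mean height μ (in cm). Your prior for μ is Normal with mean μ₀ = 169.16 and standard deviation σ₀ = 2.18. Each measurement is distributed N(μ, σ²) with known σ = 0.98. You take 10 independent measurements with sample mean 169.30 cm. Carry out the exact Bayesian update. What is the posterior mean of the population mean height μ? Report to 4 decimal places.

169.2972

For Normal data with known variance σ², a Normal(μ₀, σ₀²) prior on μ is conjugate. Posterior precision = 1/σ₀² + n/σ²; posterior mean is the precision-weighted average of μ₀ and x̄.
n·x̄ = 10·169.30 = 1693.
σ₀² = 2.18² = 4.7524, σ² = 0.98² = 0.9604; σ² + n·σ₀² = 0.9604 + 10·4.7524 = 48.4844.
Posterior mean = (μ₀/σ₀² + n·x̄/σ²)/(1/σ₀² + n/σ²) = (σ²·μ₀ + σ₀²·n·x̄)/(σ² + n·σ₀²) = (0.9604·169.16 + 4.7524·1693)/48.4844 = 8208.274464/48.4844 = 169.2972.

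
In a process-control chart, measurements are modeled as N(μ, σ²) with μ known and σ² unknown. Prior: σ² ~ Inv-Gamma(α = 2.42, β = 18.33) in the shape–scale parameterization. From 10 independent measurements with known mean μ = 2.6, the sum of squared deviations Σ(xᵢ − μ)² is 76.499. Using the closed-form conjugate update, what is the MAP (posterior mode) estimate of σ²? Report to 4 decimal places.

6.7197

With known mean μ and an Inverse-Gamma(α, β) prior on σ², the Normal likelihood is conjugate: posterior is Inv-Gamma(α + n/2, β + Σ(xᵢ−μ)²/2).
Posterior: Inv-Gamma(2.42 + 10/2, 18.33 + 76.499/2) = Inv-Gamma(7.42, 56.5795).
Mode = β/(α+1) = 56.5795/8.42 = 6.7197.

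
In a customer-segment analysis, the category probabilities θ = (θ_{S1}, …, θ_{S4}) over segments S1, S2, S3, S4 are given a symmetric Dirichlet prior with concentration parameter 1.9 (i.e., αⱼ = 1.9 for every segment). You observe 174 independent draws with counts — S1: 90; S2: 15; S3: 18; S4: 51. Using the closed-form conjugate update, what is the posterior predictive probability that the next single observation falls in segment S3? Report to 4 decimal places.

The Dirichlet prior is conjugate to the Multinomial likelihood: each posterior αⱼ = prior αⱼ + observed count nⱼ.
Posterior concentration: (91.9, 16.9, 19.9, 52.9), total = 181.6.
P(next = S3 | data) = α_{S3}/Σα = 0.1096.

0.1096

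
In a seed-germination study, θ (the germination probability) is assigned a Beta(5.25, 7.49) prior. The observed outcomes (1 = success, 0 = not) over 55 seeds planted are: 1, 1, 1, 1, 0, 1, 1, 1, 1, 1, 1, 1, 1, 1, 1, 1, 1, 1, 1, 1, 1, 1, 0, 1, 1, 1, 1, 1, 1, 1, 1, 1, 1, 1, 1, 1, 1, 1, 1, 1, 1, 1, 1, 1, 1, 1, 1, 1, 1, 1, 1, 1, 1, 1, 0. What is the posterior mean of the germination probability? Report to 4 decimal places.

0.8451

The Beta prior is conjugate to a Binomial/Bernoulli likelihood; the update adds successes to α and failures to β.
Posterior: Beta(α+k, β+n−k) = Beta(5.25+52, 7.49+3) = Beta(57.25, 10.49).
Posterior mean = α/(α+β) = 57.25/67.74 = 0.8451.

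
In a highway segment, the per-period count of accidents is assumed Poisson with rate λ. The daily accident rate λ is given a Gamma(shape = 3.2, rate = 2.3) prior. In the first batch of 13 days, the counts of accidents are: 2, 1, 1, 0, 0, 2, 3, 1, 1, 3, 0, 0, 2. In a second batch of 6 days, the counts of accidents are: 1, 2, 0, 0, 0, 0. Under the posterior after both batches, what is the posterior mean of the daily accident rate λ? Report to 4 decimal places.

With a Gamma(shape α, rate β) prior, the Poisson likelihood is conjugate: the posterior is Gamma(α + ΣXᵢ, β + n).
Batch 1: sum of counts S = 16 over n = 13 days.
After batch 1: Gamma(α+S, β+n) = Gamma(3.2+16, 2.3+13) = Gamma(19.2, 15.3).
Batch 2: sum of counts S = 3 over n = 6 days.
After batch 2: Gamma(α+S, β+n) = Gamma(19.2+3, 15.3+6) = Gamma(22.2, 21.3).
Posterior mean = α/β = 22.2/21.3 = 1.0423.

1.0423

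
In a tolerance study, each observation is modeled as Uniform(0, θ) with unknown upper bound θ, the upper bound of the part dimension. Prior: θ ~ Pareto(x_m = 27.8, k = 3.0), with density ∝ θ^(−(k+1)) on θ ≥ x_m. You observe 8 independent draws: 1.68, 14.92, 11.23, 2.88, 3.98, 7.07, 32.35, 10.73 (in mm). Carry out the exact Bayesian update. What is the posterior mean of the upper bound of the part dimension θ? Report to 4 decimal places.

A Pareto(scale x_m, shape k) prior on the upper bound θ of Uniform(0, θ) is conjugate: posterior is Pareto(max(x_m, max xᵢ), k + n).
Sample maximum = 32.35; prior scale x_m = 27.8 → posterior scale = max = 32.35.
Posterior shape = 3.0 + 8 = 11.0.
E[θ|data] = k·x_m/(k−1) = 11.0·32.35/10.0 = 35.5850.

35.5850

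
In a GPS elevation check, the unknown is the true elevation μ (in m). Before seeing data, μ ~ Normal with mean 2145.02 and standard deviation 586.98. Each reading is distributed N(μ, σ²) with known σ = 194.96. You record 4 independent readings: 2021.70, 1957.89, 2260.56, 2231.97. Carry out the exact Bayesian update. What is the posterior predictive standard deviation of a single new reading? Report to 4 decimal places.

For Normal data with known variance σ², a Normal(μ₀, σ₀²) prior on μ is conjugate. Posterior precision = 1/σ₀² + n/σ²; posterior mean is the precision-weighted average of μ₀ and x̄.
σ₀² = 586.98² = 344545.5204, σ² = 194.96² = 38009.4016; σ² + n·σ₀² = 38009.4016 + 4·344545.5204 = 1416191.4832.
Posterior precision = 1/σ₀² + n/σ² = 1/344545.5204 + 4/38009.4016 = (σ² + n·σ₀²)/(σ₀²σ²) = 1416191.4832/(344545.5204·38009.4016); posterior variance σₙ² = σ₀²σ²/(σ² + n·σ₀²) = 344545.5204·38009.4016/1416191.4832 = 9247.315218.
Predictive variance for one new observation = σₙ² + σ² = 344545.5204·38009.4016/1416191.4832 + 38009.4016 = σ²·(σ₀² + 1416191.4832)/1416191.4832 = 38009.4016·1760737.0036/1416191.4832 = 47256.716818; SD = √(38009.4016·1760737.0036/1416191.4832) = 217.3861.

217.3861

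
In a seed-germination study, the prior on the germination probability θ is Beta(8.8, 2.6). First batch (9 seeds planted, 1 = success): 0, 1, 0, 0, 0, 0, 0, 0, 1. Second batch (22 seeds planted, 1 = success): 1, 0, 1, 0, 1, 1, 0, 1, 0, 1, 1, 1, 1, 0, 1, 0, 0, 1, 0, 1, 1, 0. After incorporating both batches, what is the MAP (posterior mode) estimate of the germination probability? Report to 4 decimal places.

The Beta prior is conjugate to a Binomial/Bernoulli likelihood; the update adds successes to α and failures to β.
After batch 1: Beta(8.8+2, 2.6+7) = Beta(10.8, 9.6).
After batch 2: Beta(10.8+13, 9.6+9) = Beta(23.8, 18.6).
Mode of Beta(a,b) for a,b>1 is (a−1)/(a+b−2) = 22.8/40.4 = 0.5644.

0.5644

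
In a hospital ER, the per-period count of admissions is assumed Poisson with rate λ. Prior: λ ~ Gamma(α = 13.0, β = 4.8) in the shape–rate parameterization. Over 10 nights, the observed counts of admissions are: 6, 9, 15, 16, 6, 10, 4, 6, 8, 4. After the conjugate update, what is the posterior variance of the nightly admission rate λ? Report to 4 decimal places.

With a Gamma(shape α, rate β) prior, the Poisson likelihood is conjugate: the posterior is Gamma(α + ΣXᵢ, β + n).
Sum of counts S = 84 over n = 10 nights.
Posterior: Gamma(α+S, β+n) = Gamma(13.0+84, 4.8+10) = Gamma(97.0, 14.8).
Var = α/β² = 97.0/14.8² = 0.4428.

0.4428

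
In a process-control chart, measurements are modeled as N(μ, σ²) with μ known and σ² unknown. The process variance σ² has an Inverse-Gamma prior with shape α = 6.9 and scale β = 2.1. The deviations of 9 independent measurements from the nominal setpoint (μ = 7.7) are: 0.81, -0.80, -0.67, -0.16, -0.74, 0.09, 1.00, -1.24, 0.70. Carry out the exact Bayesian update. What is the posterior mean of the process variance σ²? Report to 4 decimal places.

With known mean μ and an Inverse-Gamma(α, β) prior on σ², the Normal likelihood is conjugate: posterior is Inv-Gamma(α + n/2, β + Σ(xᵢ−μ)²/2).
Σ(xᵢ−μ)² = (0.81)² + (-0.80)² + (-0.67)² + (-0.16)² + (-0.74)² + (0.09)² + (1.00)² + (-1.24)² + (0.70)² = 5.3539.
Posterior: Inv-Gamma(6.9 + 9/2, 2.1 + 5.3539/2) = Inv-Gamma(11.40, 4.77695).
E[σ²|data] = β/(α−1) = 4.77695/10.40 = 0.4593.

0.4593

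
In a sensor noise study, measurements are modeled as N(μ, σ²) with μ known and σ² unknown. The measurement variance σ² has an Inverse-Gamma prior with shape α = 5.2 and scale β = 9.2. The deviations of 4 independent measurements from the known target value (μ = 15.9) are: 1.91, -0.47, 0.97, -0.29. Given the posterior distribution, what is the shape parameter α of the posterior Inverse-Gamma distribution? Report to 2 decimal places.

With known mean μ and an Inverse-Gamma(α, β) prior on σ², the Normal likelihood is conjugate: posterior is Inv-Gamma(α + n/2, β + Σ(xᵢ−μ)²/2).
Σ(xᵢ−μ)² = (1.91)² + (-0.47)² + (0.97)² + (-0.29)² = 4.8940.
Posterior: Inv-Gamma(5.2 + 4/2, 9.2 + 4.8940/2) = Inv-Gamma(7.20, 11.64700).
Posterior α = 7.20.

7.20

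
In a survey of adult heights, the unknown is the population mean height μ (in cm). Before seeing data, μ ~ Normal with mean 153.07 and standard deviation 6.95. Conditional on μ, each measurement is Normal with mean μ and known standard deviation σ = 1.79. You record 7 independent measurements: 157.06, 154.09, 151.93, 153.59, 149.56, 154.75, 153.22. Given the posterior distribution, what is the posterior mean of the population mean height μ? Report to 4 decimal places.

153.4535

For Normal data with known variance σ², a Normal(μ₀, σ₀²) prior on μ is conjugate. Posterior precision = 1/σ₀² + n/σ²; posterior mean is the precision-weighted average of μ₀ and x̄.
Σxᵢ = 157.06 + 154.09 + 151.93 + 153.59 + 149.56 + 154.75 + 153.22 = 1074.2, so n·x̄ = 1074.2.
σ₀² = 6.95² = 48.3025, σ² = 1.79² = 3.2041; σ² + n·σ₀² = 3.2041 + 7·48.3025 = 341.3216.
Posterior mean = (μ₀/σ₀² + n·x̄/σ²)/(1/σ₀² + n/σ²) = (σ²·μ₀ + σ₀²·n·x̄)/(σ² + n·σ₀²) = (3.2041·153.07 + 48.3025·1074.2)/341.3216 = 52376.997087/341.3216 = 153.4535.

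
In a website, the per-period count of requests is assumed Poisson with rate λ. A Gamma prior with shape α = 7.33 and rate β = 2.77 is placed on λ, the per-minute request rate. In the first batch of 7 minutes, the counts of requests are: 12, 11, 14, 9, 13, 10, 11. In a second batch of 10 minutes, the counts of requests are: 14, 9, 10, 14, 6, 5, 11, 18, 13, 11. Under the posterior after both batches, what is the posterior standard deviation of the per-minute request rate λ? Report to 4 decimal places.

With a Gamma(shape α, rate β) prior, the Poisson likelihood is conjugate: the posterior is Gamma(α + ΣXᵢ, β + n).
Batch 1: sum of counts S = 80 over n = 7 minutes.
After batch 1: Gamma(α+S, β+n) = Gamma(7.33+80, 2.77+7) = Gamma(87.33, 9.77).
Batch 2: sum of counts S = 111 over n = 10 minutes.
After batch 2: Gamma(α+S, β+n) = Gamma(87.33+111, 9.77+10) = Gamma(198.33, 19.77).
SD = √α/β = √198.33/19.77 = 0.7123.

0.7123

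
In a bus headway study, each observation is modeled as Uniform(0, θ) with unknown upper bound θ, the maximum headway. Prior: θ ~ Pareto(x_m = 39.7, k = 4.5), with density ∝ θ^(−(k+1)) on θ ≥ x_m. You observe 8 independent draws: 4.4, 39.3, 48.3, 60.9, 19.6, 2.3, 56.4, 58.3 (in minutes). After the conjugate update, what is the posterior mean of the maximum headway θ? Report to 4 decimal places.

A Pareto(scale x_m, shape k) prior on the upper bound θ of Uniform(0, θ) is conjugate: posterior is Pareto(max(x_m, max xᵢ), k + n).
Sample maximum = 60.9; prior scale x_m = 39.7 → posterior scale = max = 60.9.
Posterior shape = 4.5 + 8 = 12.5.
E[θ|data] = k·x_m/(k−1) = 12.5·60.9/11.5 = 66.1957.

66.1957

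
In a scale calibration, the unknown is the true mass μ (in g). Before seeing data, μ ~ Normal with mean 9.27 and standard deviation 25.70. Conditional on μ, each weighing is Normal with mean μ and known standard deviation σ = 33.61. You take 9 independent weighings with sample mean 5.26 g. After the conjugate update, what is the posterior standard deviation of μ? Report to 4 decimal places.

10.2699

For Normal data with known variance σ², a Normal(μ₀, σ₀²) prior on μ is conjugate. Posterior precision = 1/σ₀² + n/σ²; posterior mean is the precision-weighted average of μ₀ and x̄.
σ₀² = 25.70² = 660.49, σ² = 33.61² = 1129.6321; σ² + n·σ₀² = 1129.6321 + 9·660.49 = 7074.0421.
Posterior precision = 1/σ₀² + n/σ² = 1/660.49 + 9/1129.6321 = (σ² + n·σ₀²)/(σ₀²σ²) = 7074.0421/(660.49·1129.6321); posterior variance σₙ² = σ₀²σ²/(σ² + n·σ₀²) = 660.49·1129.6321/7074.0421 = 105.471624.
Posterior SD = √σₙ² = √(660.49·1129.6321/7074.0421) = 10.2699.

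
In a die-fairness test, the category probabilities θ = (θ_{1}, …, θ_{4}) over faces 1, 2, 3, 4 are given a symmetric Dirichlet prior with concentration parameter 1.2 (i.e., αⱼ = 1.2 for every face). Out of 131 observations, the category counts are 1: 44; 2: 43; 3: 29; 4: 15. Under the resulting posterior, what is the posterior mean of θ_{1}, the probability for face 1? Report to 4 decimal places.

The Dirichlet prior is conjugate to the Multinomial likelihood: each posterior αⱼ = prior αⱼ + observed count nⱼ.
Posterior concentration: (45.2, 44.2, 30.2, 16.2), total = 135.8.
E[θ_{1}|data] = α_{1}/Σα = 45.2/135.8 = 0.3328.

0.3328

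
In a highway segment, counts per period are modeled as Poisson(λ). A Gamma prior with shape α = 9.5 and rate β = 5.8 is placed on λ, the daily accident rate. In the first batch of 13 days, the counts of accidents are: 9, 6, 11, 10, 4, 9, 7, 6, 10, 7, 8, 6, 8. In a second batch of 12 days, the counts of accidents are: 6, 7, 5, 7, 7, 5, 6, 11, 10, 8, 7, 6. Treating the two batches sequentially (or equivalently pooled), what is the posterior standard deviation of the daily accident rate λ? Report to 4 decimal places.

With a Gamma(shape α, rate β) prior, the Poisson likelihood is conjugate: the posterior is Gamma(α + ΣXᵢ, β + n).
Batch 1: sum of counts S = 101 over n = 13 days.
After batch 1: Gamma(α+S, β+n) = Gamma(9.5+101, 5.8+13) = Gamma(110.5, 18.8).
Batch 2: sum of counts S = 85 over n = 12 days.
After batch 2: Gamma(α+S, β+n) = Gamma(110.5+85, 18.8+12) = Gamma(195.5, 30.8).
SD = √α/β = √195.5/30.8 = 0.4540.

0.4540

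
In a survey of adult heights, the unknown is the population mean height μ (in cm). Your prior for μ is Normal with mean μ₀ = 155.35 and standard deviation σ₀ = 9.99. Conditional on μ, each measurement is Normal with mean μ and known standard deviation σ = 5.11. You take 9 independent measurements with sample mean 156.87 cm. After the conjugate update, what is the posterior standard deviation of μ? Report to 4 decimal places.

For Normal data with known variance σ², a Normal(μ₀, σ₀²) prior on μ is conjugate. Posterior precision = 1/σ₀² + n/σ²; posterior mean is the precision-weighted average of μ₀ and x̄.
σ₀² = 9.99² = 99.8001, σ² = 5.11² = 26.1121; σ² + n·σ₀² = 26.1121 + 9·99.8001 = 924.313.
Posterior precision = 1/σ₀² + n/σ² = 1/99.8001 + 9/26.1121 = (σ² + n·σ₀²)/(σ₀²σ²) = 924.313/(99.8001·26.1121); posterior variance σₙ² = σ₀²σ²/(σ² + n·σ₀²) = 99.8001·26.1121/924.313 = 2.819381.
Posterior SD = √σₙ² = √(99.8001·26.1121/924.313) = 1.6791.

1.6791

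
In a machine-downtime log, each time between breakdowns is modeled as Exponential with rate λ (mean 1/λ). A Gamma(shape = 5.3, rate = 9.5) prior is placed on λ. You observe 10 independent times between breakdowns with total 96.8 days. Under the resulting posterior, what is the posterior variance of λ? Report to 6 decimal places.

With a Gamma(shape α, rate β) prior on the exponential rate λ, the posterior after n observations with total T = Σxᵢ is Gamma(α+n, β+T).
Posterior: Gamma(5.3+10, 9.5+96.8) = Gamma(15.3, 106.3).
Var = α/β² = 0.001354.

0.001354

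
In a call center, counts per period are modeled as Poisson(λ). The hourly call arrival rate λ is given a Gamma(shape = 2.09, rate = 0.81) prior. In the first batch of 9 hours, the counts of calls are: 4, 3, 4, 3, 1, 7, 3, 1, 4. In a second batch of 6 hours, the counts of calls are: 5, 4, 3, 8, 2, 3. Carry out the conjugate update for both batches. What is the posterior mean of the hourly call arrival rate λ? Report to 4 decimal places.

With a Gamma(shape α, rate β) prior, the Poisson likelihood is conjugate: the posterior is Gamma(α + ΣXᵢ, β + n).
Batch 1: sum of counts S = 30 over n = 9 hours.
After batch 1: Gamma(α+S, β+n) = Gamma(2.09+30, 0.81+9) = Gamma(32.09, 9.81).
Batch 2: sum of counts S = 25 over n = 6 hours.
After batch 2: Gamma(α+S, β+n) = Gamma(32.09+25, 9.81+6) = Gamma(57.09, 15.81).
Posterior mean = α/β = 57.09/15.81 = 3.6110.

3.6110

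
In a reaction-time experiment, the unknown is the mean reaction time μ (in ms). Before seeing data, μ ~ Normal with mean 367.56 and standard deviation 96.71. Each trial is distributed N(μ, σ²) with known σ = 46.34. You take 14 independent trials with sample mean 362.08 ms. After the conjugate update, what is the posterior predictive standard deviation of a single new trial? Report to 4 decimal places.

47.9407

For Normal data with known variance σ², a Normal(μ₀, σ₀²) prior on μ is conjugate. Posterior precision = 1/σ₀² + n/σ²; posterior mean is the precision-weighted average of μ₀ and x̄.
σ₀² = 96.71² = 9352.8241, σ² = 46.34² = 2147.3956; σ² + n·σ₀² = 2147.3956 + 14·9352.8241 = 133086.933.
Posterior precision = 1/σ₀² + n/σ² = 1/9352.8241 + 14/2147.3956 = (σ² + n·σ₀²)/(σ₀²σ²) = 133086.933/(9352.8241·2147.3956); posterior variance σₙ² = σ₀²σ²/(σ² + n·σ₀²) = 9352.8241·2147.3956/133086.933 = 150.910483.
Predictive variance for one new observation = σₙ² + σ² = 9352.8241·2147.3956/133086.933 + 2147.3956 = σ²·(σ₀² + 133086.933)/133086.933 = 2147.3956·142439.7571/133086.933 = 2298.306083; SD = √(2147.3956·142439.7571/133086.933) = 47.9407.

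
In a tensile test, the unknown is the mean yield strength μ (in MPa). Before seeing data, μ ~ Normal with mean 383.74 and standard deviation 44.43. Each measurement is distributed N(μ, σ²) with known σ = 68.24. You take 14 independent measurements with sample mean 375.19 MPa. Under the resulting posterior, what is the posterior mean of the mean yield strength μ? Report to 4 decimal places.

For Normal data with known variance σ², a Normal(μ₀, σ₀²) prior on μ is conjugate. Posterior precision = 1/σ₀² + n/σ²; posterior mean is the precision-weighted average of μ₀ and x̄.
n·x̄ = 14·375.19 = 5252.66.
σ₀² = 44.43² = 1974.0249, σ² = 68.24² = 4656.6976; σ² + n·σ₀² = 4656.6976 + 14·1974.0249 = 32293.0462.
Posterior mean = (μ₀/σ₀² + n·x̄/σ²)/(1/σ₀² + n/σ²) = (σ²·μ₀ + σ₀²·n·x̄)/(σ² + n·σ₀²) = (4656.6976·383.74 + 1974.0249·5252.66)/32293.0462 = 12155842.768258/32293.0462 = 376.4229.

376.4229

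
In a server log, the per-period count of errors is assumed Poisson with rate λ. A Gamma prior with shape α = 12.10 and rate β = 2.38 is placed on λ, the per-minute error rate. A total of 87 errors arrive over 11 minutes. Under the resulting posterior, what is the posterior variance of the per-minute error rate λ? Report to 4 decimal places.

With a Gamma(shape α, rate β) prior, the Poisson likelihood is conjugate: the posterior is Gamma(α + ΣXᵢ, β + n).
Posterior: Gamma(α+S, β+n) = Gamma(12.10+87, 2.38+11) = Gamma(99.10, 13.38).
Var = α/β² = 99.10/13.38² = 0.5536.

0.5536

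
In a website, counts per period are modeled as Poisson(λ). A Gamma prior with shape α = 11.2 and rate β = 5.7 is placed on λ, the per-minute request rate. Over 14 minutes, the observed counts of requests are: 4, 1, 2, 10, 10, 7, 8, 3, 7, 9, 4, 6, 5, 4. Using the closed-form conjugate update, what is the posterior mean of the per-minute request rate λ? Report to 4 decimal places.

4.6294

With a Gamma(shape α, rate β) prior, the Poisson likelihood is conjugate: the posterior is Gamma(α + ΣXᵢ, β + n).
Sum of counts S = 80 over n = 14 minutes.
Posterior: Gamma(α+S, β+n) = Gamma(11.2+80, 5.7+14) = Gamma(91.2, 19.7).
Posterior mean = α/β = 91.2/19.7 = 4.6294.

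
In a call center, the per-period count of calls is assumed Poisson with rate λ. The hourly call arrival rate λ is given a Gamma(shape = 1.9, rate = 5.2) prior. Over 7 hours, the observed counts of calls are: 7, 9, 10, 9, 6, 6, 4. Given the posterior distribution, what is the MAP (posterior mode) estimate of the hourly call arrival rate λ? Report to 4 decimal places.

With a Gamma(shape α, rate β) prior, the Poisson likelihood is conjugate: the posterior is Gamma(α + ΣXᵢ, β + n).
Sum of counts S = 51 over n = 7 hours.
Posterior: Gamma(α+S, β+n) = Gamma(1.9+51, 5.2+7) = Gamma(52.9, 12.2).
Mode of Gamma(α,β) for α≥1 is (α−1)/β = 51.9/12.2 = 4.2541.

4.2541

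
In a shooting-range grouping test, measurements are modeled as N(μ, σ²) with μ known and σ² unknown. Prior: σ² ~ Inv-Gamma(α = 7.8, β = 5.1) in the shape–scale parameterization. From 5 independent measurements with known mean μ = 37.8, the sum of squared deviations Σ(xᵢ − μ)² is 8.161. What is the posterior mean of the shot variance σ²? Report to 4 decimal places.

With known mean μ and an Inverse-Gamma(α, β) prior on σ², the Normal likelihood is conjugate: posterior is Inv-Gamma(α + n/2, β + Σ(xᵢ−μ)²/2).
Posterior: Inv-Gamma(7.8 + 5/2, 5.1 + 8.161/2) = Inv-Gamma(10.30, 9.1805).
E[σ²|data] = β/(α−1) = 9.1805/9.30 = 0.9872.

0.9872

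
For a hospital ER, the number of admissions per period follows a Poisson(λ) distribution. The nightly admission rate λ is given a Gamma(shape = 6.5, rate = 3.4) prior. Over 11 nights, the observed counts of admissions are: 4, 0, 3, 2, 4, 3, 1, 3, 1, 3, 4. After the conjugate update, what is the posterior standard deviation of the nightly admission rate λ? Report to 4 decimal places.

With a Gamma(shape α, rate β) prior, the Poisson likelihood is conjugate: the posterior is Gamma(α + ΣXᵢ, β + n).
Sum of counts S = 28 over n = 11 nights.
Posterior: Gamma(α+S, β+n) = Gamma(6.5+28, 3.4+11) = Gamma(34.5, 14.4).
SD = √α/β = √34.5/14.4 = 0.4079.

0.4079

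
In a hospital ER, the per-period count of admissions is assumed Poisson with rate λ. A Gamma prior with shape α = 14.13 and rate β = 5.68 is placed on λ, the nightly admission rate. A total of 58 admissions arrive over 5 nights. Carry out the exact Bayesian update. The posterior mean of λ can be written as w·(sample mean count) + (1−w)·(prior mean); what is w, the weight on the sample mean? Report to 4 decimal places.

0.4682

With a Gamma(shape α, rate β) prior, the Poisson likelihood is conjugate: the posterior is Gamma(α + ΣXᵢ, β + n).
Posterior mean = (α₀+S)/(β₀+n) = [n/(β₀+n)]·(S/n) + [β₀/(β₀+n)]·(α₀/β₀), so only n and β₀ enter the weight.
Weight on data w = n/(β₀+n) = 5/(5.68+5) = 5/10.68 = 0.4682.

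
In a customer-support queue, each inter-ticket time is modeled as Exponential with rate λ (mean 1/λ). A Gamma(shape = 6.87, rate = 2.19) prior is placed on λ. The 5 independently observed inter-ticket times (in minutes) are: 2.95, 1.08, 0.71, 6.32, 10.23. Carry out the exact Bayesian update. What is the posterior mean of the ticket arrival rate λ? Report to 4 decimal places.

0.5055

With a Gamma(shape α, rate β) prior on the exponential rate λ, the posterior after n observations with total T = Σxᵢ is Gamma(α+n, β+T).
Sum of observations T = 21.29 minutes; n = 5.
Posterior: Gamma(6.87+5, 2.19+21.29) = Gamma(11.87, 23.48).
Posterior mean of λ = α/β = 11.87/23.48 = 0.5055.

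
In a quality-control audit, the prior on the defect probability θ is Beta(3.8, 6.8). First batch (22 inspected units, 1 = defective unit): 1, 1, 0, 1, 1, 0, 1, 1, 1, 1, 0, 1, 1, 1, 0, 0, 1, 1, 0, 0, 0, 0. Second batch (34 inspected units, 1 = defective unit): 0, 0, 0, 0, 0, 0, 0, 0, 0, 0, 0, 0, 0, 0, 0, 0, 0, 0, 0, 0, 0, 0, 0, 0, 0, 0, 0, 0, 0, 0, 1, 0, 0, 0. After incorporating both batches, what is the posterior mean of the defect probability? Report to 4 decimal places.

The Beta prior is conjugate to a Binomial/Bernoulli likelihood; the update adds successes to α and failures to β.
After batch 1: Beta(3.8+13, 6.8+9) = Beta(16.8, 15.8).
After batch 2: Beta(16.8+1, 15.8+33) = Beta(17.8, 48.8).
Posterior mean = α/(α+β) = 17.8/66.6 = 0.2673.

0.2673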